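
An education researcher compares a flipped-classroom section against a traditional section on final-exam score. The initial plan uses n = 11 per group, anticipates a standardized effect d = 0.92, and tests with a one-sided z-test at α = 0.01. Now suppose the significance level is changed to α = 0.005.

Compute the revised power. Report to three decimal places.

Power ≈ 0.338

δ = d·√(n/2) = 0.92 × √(11/2) = 2.1576 (unchanged). New critical value: z_{0.005} = 2.576.
Revised power = Φ(δ − 2.576) = Φ(-0.418) = 0.3379.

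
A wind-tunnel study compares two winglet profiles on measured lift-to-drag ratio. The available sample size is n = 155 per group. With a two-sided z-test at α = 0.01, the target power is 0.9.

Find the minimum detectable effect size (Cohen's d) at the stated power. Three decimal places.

Need Φ(δ − 2.576) = 0.9, so δ = 2.576 + 1.282 = 3.857.
(Lower-tail contribution to power is negligible for δ > 0.)
δ = d·√(n/2) ⇒ d = δ/√(n/2) = 3.857/√(155/2) = 0.4382.

d ≈ 0.438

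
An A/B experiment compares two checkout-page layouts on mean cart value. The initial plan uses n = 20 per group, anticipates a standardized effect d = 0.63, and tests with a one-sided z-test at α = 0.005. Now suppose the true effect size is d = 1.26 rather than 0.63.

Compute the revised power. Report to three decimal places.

Power ≈ 0.921

With d = 1.26: δ = d·√(n/2) = 1.26 × √(20/2) = 3.9845. Critical value z_{0.005} = 2.576.
Revised power = P(Z > 2.576 − δ) = Φ(1.409) = 0.9205.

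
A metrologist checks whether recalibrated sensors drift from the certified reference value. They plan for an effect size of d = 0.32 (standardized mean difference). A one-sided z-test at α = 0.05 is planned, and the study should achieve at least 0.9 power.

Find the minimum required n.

n = 84

For power 0.9 need Φ(δ − z_{0.05}) = 0.9, so δ = z_{0.05} + z_{0.10} = 1.645 + 1.282 = 2.926.
δ = d·√n ⇒ n = (δ/d)² = (2.926 / 0.32)² = 83.63.
Rounding up, n = 84.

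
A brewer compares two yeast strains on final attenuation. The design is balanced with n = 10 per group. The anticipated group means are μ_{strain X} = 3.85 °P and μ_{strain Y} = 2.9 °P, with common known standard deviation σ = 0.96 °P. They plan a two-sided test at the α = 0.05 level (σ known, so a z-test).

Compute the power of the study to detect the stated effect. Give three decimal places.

Power ≈ 0.600

Standardized effect: d = |μ_{strain X} − μ_{strain Y}| / σ = |3.85 − 2.9| / 0.96 = 0.9896
Noncentrality parameter: δ = d·√(n/2) = 0.9896 × √(10/2) = 2.2128
Two-sided α = 0.05 → critical value z_{0.025} = 1.960.
Power = Φ(δ − 1.960) + Φ(−δ − 1.960) = Φ(0.253) + Φ(-4.173) = 0.5998 + 0.0000 = 0.5998.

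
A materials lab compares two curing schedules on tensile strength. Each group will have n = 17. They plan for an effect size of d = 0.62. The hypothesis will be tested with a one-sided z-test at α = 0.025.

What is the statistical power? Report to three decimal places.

Noncentrality parameter: δ = d·√(n/2) = 0.62 × √(17/2) = 1.8076
Critical value for a one-sided test at α = 0.025: z_α = 1.960.
Power = P(Z > 1.960 − δ) = Φ(-0.152) = 0.4394.

Power ≈ 0.439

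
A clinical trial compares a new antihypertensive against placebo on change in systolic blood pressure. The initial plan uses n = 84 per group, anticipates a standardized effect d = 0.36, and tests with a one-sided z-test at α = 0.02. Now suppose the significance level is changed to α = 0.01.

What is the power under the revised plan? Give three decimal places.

δ = d·√(n/2) = 0.36 × √(84/2) = 2.3331 (unchanged). New critical value: z_{0.01} = 2.326.
Revised power = Φ(δ − 2.326) = Φ(0.007) = 0.5027.

Power ≈ 0.503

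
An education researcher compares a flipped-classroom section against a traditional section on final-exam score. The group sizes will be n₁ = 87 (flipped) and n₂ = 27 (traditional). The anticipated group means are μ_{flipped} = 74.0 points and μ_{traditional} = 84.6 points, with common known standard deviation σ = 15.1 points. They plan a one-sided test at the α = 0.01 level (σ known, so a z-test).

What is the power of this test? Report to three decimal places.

Standardized effect: d = |μ_{flipped} − μ_{traditional}| / σ = |74.0 − 84.6| / 15.1 = 0.7020
Noncentrality parameter: δ = d / √(1/n₁ + 1/n₂) = 0.7020 / √(1/87 + 1/27) = 3.1865
One-sided α = 0.01 → critical value z_{0.01} = 2.326.
Power = Φ(δ − 2.326) = Φ(0.860) = 0.8052.

Power ≈ 0.805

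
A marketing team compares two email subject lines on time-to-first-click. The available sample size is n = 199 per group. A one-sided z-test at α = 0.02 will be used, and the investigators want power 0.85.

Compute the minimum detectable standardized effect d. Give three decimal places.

d ≈ 0.310

Need Φ(δ − 2.054) = 0.85, so δ = 2.054 + 1.036 = 3.090.
δ = d·√(n/2) ⇒ d = δ/√(n/2) = 3.090/√(199/2) = 0.3098.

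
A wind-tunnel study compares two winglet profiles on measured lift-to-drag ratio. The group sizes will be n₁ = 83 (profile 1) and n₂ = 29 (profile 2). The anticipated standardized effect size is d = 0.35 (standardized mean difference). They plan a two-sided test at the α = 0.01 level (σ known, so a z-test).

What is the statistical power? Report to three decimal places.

Noncentrality parameter: δ = d / √(1/n₁ + 1/n₂) = 0.35 / √(1/83 + 1/29) = 1.6225
Two-sided α = 0.01 → critical value z_{0.005} = 2.576.
Power = Φ(δ − 2.576) + Φ(−δ − 2.576) = Φ(-0.953) + Φ(-4.198) = 0.1702 + 0.0000 = 0.1702.

Power ≈ 0.170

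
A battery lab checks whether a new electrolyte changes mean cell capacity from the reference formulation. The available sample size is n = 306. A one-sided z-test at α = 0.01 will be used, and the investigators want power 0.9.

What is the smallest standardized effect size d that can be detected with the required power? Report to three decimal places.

Need Φ(δ − 2.326) = 0.9, so δ = 2.326 + 1.282 = 3.608.
δ = d·√n ⇒ d = δ/√n = 3.608/√306 = 0.2062.

d ≈ 0.206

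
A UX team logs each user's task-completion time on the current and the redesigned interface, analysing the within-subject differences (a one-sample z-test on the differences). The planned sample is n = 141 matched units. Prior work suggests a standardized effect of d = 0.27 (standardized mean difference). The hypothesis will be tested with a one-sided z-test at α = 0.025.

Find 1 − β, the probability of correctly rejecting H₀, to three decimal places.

Noncentrality parameter: δ = d·√n = 0.27 × √141 = 3.2061
One-sided α = 0.025 → critical value z_{0.025} = 1.960.
Power = Φ(δ − 1.960) = Φ(1.246) = 0.8936.

Power ≈ 0.894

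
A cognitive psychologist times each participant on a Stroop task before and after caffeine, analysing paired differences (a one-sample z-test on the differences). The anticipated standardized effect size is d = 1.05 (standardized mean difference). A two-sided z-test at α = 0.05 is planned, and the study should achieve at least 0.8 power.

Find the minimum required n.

Set Φ(δ − 1.960) = 0.8; then δ − 1.960 = Φ⁻¹(0.8) = 0.842, giving δ = 2.802.
(For δ > 0 the lower-tail rejection region contributes negligibly to power, so the one-term inversion is standard.)
δ = d·√n ⇒ n = (δ/d)² = (2.802 / 1.05)² = 7.12.
Rounding up, n = 8.

n = 8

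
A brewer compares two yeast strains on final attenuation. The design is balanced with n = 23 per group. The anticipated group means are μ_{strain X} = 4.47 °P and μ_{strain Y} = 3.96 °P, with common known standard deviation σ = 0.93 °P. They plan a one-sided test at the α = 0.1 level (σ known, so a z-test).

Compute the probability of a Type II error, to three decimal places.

β ≈ 0.282

Standardized effect: d = |μ_{strain X} − μ_{strain Y}| / σ = |4.47 − 3.96| / 0.93 = 0.5484
Noncentrality parameter: δ = d·√(n/2) = 0.5484 × √(23/2) = 1.8597
Critical value for a one-sided test at α = 0.1: z_α = 1.282.
Power = Φ(δ − 1.282) = Φ(0.578) = 0.7184.
Type II error: β = 1 − power = 1 − 0.7184 = 0.2816.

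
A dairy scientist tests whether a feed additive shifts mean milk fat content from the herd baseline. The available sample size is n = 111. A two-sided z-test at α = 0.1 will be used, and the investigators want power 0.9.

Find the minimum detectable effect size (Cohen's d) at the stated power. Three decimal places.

d ≈ 0.278

Required noncentrality: δ = z_{0.05} + z_{0.10} = 1.645 + 1.282 = 2.926.
(The second rejection-region term Φ(−δ − z_{α/2}) is negligible and dropped.)
δ = d·√n ⇒ d = δ/√n = 2.926/√111 = 0.2778.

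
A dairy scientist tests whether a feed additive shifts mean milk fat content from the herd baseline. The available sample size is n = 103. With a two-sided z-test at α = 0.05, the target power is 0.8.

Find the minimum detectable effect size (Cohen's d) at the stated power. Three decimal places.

d ≈ 0.276

Need Φ(δ − 1.960) = 0.8, so δ = 1.960 + 0.842 = 2.802.
(Lower-tail contribution to power is negligible for δ > 0.)
δ = d·√n ⇒ d = δ/√n = 2.802/√103 = 0.2760.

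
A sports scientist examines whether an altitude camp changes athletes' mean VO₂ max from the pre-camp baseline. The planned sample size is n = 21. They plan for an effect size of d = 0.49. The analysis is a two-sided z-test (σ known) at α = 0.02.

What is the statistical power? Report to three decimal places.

Power ≈ 0.468

Noncentrality parameter: δ = d·√n = 0.49 × √21 = 2.2455
Two-sided α = 0.02 → critical value z_{0.01} = 2.326.
Power = Φ(δ − 2.326) + Φ(−δ − 2.326) = Φ(-0.081) + Φ(-4.572) = 0.4678 + 0.0000 = 0.4678.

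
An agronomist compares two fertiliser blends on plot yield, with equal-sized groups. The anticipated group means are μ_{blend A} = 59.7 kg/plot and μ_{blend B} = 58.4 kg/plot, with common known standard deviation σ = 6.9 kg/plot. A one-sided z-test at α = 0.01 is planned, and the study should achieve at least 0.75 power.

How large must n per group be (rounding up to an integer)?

n = 508 per group

Standardized effect: d = |μ_{blend A} − μ_{blend B}| / σ = |59.7 − 58.4| / 6.9 = 0.1884
Set Φ(δ − 2.326) = 0.75; then δ − 2.326 = Φ⁻¹(0.75) = 0.674, giving δ = 3.001.
δ = d·√(n/2) ⇒ n = 2(δ/d)² = 2 × (3.001 / 0.1884)² = 507.37.
Round up to the next whole unit.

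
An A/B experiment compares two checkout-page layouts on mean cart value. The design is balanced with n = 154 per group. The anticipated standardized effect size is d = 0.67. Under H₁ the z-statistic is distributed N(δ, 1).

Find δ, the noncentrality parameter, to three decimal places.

The noncentrality parameter scales effect size by the design's sample-size factor: δ = d·√(n/2) = 0.67 × √(154/2) = 5.8792

δ ≈ 5.879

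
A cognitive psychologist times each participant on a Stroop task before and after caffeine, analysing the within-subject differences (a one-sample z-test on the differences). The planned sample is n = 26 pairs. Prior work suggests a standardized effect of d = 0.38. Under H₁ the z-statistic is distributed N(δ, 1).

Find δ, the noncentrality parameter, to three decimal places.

δ = d·√n = 0.38 × √26 = 1.9376

δ ≈ 1.938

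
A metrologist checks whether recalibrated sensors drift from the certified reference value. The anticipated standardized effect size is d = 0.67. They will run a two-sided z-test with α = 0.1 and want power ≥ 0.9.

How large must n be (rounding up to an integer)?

Set Φ(δ − 1.645) = 0.9; then δ − 1.645 = Φ⁻¹(0.9) = 1.282, giving δ = 2.926.
(Ignoring the negligible lower-tail rejection probability gives the usual closed-form inversion.)
δ = d·√n ⇒ n = (δ/d)² = (2.926 / 0.67)² = 19.08.
Rounding up, n = 20.

n = 20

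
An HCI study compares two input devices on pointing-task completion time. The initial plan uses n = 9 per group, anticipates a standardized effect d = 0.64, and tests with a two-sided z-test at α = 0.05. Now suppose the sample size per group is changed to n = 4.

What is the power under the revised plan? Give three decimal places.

Power ≈ 0.148

With n = 4 per group: δ = d·√(n/2) = 0.64 × √(4/2) = 0.9051. Critical value z_{0.025} = 1.960.
Revised power = Φ(δ − 1.960) + Φ(−δ − 1.960) = Φ(-1.055) + Φ(-2.865) = 0.1457 + 0.0021 = 0.1478.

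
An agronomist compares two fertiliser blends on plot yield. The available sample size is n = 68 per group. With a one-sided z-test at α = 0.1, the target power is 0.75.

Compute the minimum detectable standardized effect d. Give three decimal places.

d ≈ 0.335

Required noncentrality: δ = z_{0.1} + z_{0.25} = 1.282 + 0.674 = 1.956.
δ = d·√(n/2) ⇒ d = δ/√(n/2) = 1.956/√(68/2) = 0.3355.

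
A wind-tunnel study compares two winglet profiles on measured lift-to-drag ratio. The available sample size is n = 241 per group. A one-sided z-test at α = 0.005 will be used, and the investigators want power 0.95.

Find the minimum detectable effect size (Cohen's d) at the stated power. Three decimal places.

Required noncentrality: δ = z_{0.005} + z_{0.05} = 2.576 + 1.645 = 4.221.
δ = d·√(n/2) ⇒ d = δ/√(n/2) = 4.221/√(241/2) = 0.3845.

d ≈ 0.384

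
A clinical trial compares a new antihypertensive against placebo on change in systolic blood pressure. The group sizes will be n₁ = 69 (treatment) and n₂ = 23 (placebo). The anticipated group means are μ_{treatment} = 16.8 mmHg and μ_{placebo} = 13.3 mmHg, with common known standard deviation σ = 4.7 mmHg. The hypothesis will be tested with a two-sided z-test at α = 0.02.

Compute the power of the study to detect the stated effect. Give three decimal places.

Standardized effect: d = |μ_{treatment} − μ_{placebo}| / σ = |16.8 − 13.3| / 4.7 = 0.7447
Noncentrality parameter: λ = d / √(1/n₁ + 1/n₂) = 0.7447 / √(1/69 + 1/23) = 3.0929
Critical value for a two-sided test at α = 0.02: z_{α/2} = 2.326.
Power = Φ(λ − 2.326) + Φ(−λ − 2.326) = Φ(0.767) + Φ(-5.419) = 0.7783 + 0.0000 = 0.7783.

Power ≈ 0.778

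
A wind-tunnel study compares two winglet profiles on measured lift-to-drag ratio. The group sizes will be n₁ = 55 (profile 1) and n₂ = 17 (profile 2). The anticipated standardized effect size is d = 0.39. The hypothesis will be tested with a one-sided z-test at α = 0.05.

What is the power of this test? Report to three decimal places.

Power ≈ 0.405

Noncentrality parameter: δ = d / √(1/n₁ + 1/n₂) = 0.39 / √(1/55 + 1/17) = 1.4054
One-sided α = 0.05 → critical value z_{0.05} = 1.645.
Power = P(Z > 1.645 − δ) = Φ(-0.239) = 0.4054.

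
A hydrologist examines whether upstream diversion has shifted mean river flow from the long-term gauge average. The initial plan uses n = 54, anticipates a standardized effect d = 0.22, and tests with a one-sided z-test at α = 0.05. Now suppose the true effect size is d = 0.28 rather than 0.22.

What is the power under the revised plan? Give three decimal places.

Power ≈ 0.660

With d = 0.28: δ = d·√n = 0.28 × √54 = 2.0576. Critical value z_{0.05} = 1.645.
Revised power = P(Z > 1.645 − δ) = Φ(0.413) = 0.6601.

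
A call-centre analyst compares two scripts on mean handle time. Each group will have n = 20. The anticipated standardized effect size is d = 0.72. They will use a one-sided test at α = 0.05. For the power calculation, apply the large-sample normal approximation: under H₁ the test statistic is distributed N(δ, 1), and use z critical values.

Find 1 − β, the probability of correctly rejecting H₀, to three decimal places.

Noncentrality parameter: δ = d·√(n/2) = 0.72 × √(20/2) = 2.2768
Critical value for a one-sided test at α = 0.05: z_α = 1.645.
Power = Φ(δ − 1.645) = Φ(0.632) = 0.7363.

Power ≈ 0.736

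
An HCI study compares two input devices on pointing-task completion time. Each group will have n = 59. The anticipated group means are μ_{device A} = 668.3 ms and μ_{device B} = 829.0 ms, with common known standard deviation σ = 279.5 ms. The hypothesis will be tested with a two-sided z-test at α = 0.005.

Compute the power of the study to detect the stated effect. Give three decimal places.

Power ≈ 0.624

Standardized effect: d = |μ_{device A} − μ_{device B}| / σ = |668.3 − 829.0| / 279.5 = 0.5750
Noncentrality parameter: δ = d·√(n/2) = 0.5750 × √(59/2) = 3.1228
Two-sided α = 0.005 → critical value z_{0.0025} = 2.807.
Power = Φ(δ − 2.807) + Φ(−δ − 2.807) = Φ(0.316) + Φ(-5.930) = 0.6239 + 0.0000 = 0.6239.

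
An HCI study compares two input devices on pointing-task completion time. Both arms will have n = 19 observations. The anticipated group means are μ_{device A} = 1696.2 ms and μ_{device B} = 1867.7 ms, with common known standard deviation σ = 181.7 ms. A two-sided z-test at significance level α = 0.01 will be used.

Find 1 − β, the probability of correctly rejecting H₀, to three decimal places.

Power ≈ 0.631

Standardized effect: d = |μ_{device A} − μ_{device B}| / σ = |1696.2 − 1867.7| / 181.7 = 0.9439
Noncentrality parameter: δ = d·√(n/2) = 0.9439 × √(19/2) = 2.9092
Two-sided α = 0.01 → critical value z_{0.005} = 2.576.
Power = Φ(δ − 2.576) + Φ(−δ − 2.576) = Φ(0.333) + Φ(-5.485) = 0.6306 + 0.0000 = 0.6306.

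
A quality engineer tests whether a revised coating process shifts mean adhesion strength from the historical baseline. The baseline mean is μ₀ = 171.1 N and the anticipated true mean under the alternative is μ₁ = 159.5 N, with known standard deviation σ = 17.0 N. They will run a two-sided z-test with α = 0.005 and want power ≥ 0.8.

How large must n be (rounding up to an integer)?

Standardized effect: d = |μ₁ − μ₀| / σ = |159.5 − 171.1| / 17.0 = 0.6824
Set Φ(δ − 2.807) = 0.8; then δ − 2.807 = Φ⁻¹(0.8) = 0.842, giving δ = 3.649.
(The Φ(−δ − z_{α/2}) term is vanishingly small for δ > 0 and is dropped in the standard sample-size formula.)
δ = d·√n ⇒ n = (δ/d)² = (3.649 / 0.6824)² = 28.59.
Round up to the next whole unit.

n = 29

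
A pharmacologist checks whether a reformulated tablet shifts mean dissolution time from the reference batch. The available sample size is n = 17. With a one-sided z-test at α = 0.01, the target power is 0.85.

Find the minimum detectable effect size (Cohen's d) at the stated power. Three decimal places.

d ≈ 0.816

Need Φ(δ − 2.326) = 0.85, so δ = 2.326 + 1.036 = 3.363.
δ = d·√n ⇒ d = δ/√n = 3.363/√17 = 0.8156.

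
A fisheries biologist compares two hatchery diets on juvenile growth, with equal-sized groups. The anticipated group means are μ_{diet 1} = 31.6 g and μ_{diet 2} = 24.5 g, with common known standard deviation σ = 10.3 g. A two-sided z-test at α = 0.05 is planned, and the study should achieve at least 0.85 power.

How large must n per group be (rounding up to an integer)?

n = 38 per group

Standardized effect: d = |μ_{diet 1} − μ_{diet 2}| / σ = |31.6 − 24.5| / 10.3 = 0.6893
Set Φ(δ − 1.960) = 0.85; then δ − 1.960 = Φ⁻¹(0.85) = 1.036, giving δ = 2.996.
(The Φ(−δ − z_{α/2}) term is vanishingly small for δ > 0 and is dropped in the standard sample-size formula.)
δ = d·√(n/2) ⇒ n = 2(δ/d)² = 2 × (2.996 / 0.6893)² = 37.79.
Rounding up, n = 38 per group.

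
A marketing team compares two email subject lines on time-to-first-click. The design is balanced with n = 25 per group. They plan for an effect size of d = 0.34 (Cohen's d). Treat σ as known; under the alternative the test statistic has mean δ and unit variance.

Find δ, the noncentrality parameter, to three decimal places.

δ = d·√(n/2) = 0.34 × √(25/2) = 1.2021

δ ≈ 1.202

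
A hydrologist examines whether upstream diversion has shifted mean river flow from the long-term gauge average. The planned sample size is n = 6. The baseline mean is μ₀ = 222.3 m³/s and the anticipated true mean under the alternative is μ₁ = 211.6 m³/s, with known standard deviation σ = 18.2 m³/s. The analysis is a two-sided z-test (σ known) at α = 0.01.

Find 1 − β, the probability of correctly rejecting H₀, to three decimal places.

Standardized effect: d = |μ₁ − μ₀| / σ = |211.6 − 222.3| / 18.2 = 0.5879
Noncentrality parameter: δ = d·√n = 0.5879 × √6 = 1.4401
Critical value for a two-sided test at α = 0.01: z_{α/2} = 2.576.
Power = Φ(δ − 2.576) + Φ(−δ − 2.576) = Φ(-1.136) + Φ(-4.016) = 0.1280 + 0.0000 = 0.1281.

Power ≈ 0.128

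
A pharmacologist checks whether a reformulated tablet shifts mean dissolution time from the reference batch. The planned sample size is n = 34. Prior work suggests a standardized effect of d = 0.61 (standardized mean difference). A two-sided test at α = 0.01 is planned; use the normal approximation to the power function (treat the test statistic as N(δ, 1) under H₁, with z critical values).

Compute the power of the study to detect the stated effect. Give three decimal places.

Noncentrality parameter: δ = d·√n = 0.61 × √34 = 3.5569
Two-sided α = 0.01 → critical value z_{0.005} = 2.576.
Power = Φ(δ − 2.576) + Φ(−δ − 2.576) = Φ(0.981) + Φ(-6.133) = 0.8367 + 0.0000 = 0.8367.

Power ≈ 0.837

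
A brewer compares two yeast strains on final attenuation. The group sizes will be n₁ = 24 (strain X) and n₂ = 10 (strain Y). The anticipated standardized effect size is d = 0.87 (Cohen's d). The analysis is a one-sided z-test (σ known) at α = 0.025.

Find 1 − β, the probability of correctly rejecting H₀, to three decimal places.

Power ≈ 0.637

Noncentrality parameter: δ = d / √(1/n₁ + 1/n₂) = 0.87 / √(1/24 + 1/10) = 2.3115
Critical value for a one-sided test at α = 0.025: z_α = 1.960.
Power = P(Z > 1.960 − δ) = Φ(0.351) = 0.6374.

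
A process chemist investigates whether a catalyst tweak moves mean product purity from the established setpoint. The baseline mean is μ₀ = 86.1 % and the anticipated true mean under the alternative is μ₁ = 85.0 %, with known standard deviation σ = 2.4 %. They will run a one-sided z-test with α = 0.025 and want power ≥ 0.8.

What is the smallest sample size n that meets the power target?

n = 38

Standardized effect: d = |μ₁ − μ₀| / σ = |85.0 − 86.1| / 2.4 = 0.4583
Set Φ(δ − 1.960) = 0.8; then δ − 1.960 = Φ⁻¹(0.8) = 0.842, giving δ = 2.802.
δ = d·√n ⇒ n = (δ/d)² = (2.802 / 0.4583)² = 37.36.
Rounding up, n = 38.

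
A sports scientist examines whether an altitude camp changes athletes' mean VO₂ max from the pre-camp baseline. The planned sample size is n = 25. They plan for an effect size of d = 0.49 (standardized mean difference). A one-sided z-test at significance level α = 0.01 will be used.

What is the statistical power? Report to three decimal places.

Noncentrality parameter: δ = d·√n = 0.49 × √25 = 2.4500
Critical value for a one-sided test at α = 0.01: z_α = 2.326.
Power = Φ(δ − 2.326) = Φ(0.124) = 0.5492.

Power ≈ 0.549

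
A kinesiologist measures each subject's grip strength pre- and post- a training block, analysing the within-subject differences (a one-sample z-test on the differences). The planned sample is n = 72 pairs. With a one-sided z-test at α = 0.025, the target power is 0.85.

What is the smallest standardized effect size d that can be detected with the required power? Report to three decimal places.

d ≈ 0.353

Required noncentrality: δ = z_{0.025} + z_{0.15} = 1.960 + 1.036 = 2.996.
δ = d·√n ⇒ d = δ/√n = 2.996/√72 = 0.3531.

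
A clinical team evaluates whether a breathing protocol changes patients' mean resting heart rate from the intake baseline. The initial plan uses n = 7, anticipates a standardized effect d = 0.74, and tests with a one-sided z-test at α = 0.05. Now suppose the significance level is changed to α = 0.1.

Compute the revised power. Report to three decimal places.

δ = d·√n = 0.74 × √7 = 1.9579 (unchanged). New critical value: z_{0.1} = 1.282.
Revised power = Φ(δ − 1.282) = Φ(0.676) = 0.7506.

Power ≈ 0.751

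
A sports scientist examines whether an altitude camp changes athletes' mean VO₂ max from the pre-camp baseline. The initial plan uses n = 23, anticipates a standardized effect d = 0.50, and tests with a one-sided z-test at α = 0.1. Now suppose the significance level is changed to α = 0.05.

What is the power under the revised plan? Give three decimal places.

δ = d·√n = 0.50 × √23 = 2.3979 (unchanged). New critical value: z_{0.05} = 1.645.
Revised power = P(Z > 1.645 − δ) = Φ(0.753) = 0.7743.

Power ≈ 0.774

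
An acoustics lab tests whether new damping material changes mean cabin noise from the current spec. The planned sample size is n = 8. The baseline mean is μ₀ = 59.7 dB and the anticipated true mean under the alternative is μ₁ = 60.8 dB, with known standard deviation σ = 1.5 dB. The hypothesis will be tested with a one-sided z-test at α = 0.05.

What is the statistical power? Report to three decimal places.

Power ≈ 0.666

Standardized effect: d = |μ₁ − μ₀| / σ = |60.8 − 59.7| / 1.5 = 0.7333
Noncentrality parameter: λ = d·√n = 0.7333 × √8 = 2.0742
One-sided α = 0.05 → critical value z_{0.05} = 1.645.
Power = Φ(λ − 1.645) = Φ(0.429) = 0.6662.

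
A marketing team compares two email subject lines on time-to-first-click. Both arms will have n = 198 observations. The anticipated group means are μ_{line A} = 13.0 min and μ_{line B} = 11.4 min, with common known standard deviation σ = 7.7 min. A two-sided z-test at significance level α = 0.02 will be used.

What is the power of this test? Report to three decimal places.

Power ≈ 0.398

Standardized effect: d = |μ_{line A} − μ_{line B}| / σ = |13.0 − 11.4| / 7.7 = 0.2078
Noncentrality parameter: δ = d·√(n/2) = 0.2078 × √(198/2) = 2.0675
Two-sided α = 0.02 → critical value z_{0.01} = 2.326.
Power = Φ(δ − 2.326) + Φ(−δ − 2.326) = Φ(-0.259) + Φ(-4.394) = 0.3979 + 0.0000 = 0.3979.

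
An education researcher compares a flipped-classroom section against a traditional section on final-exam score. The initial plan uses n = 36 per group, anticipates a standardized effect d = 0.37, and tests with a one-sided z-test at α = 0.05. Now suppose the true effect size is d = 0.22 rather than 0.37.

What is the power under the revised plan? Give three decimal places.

With d = 0.22: δ = d·√(n/2) = 0.22 × √(36/2) = 0.9334. Critical value z_{0.05} = 1.645.
Revised power = Φ(δ − 1.645) = Φ(-0.711) = 0.2384.

Power ≈ 0.238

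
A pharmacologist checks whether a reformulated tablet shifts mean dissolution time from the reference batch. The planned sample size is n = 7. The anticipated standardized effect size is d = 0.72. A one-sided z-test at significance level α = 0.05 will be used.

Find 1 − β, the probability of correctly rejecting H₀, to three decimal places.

Power ≈ 0.603

Noncentrality parameter: δ = d·√n = 0.72 × √7 = 1.9049
Critical value for a one-sided test at α = 0.05: z_α = 1.645.
Power = Φ(δ − 1.645) = Φ(0.260) = 0.6026.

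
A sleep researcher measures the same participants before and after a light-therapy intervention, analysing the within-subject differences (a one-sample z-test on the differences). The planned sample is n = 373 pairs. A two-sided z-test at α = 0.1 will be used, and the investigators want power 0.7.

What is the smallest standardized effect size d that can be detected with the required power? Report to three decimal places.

d ≈ 0.112

Required noncentrality: δ = z_{0.05} + z_{0.30} = 1.645 + 0.524 = 2.169.
(The second rejection-region term Φ(−δ − z_{α/2}) is negligible and dropped.)
δ = d·√n ⇒ d = δ/√n = 2.169/√373 = 0.1123.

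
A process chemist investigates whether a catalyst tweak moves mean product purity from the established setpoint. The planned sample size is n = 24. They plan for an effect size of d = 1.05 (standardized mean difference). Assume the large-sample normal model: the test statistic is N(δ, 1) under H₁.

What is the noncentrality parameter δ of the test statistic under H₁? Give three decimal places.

δ ≈ 5.144

The noncentrality parameter scales effect size by the design's sample-size factor: δ = d·√n = 1.05 × √24 = 5.1439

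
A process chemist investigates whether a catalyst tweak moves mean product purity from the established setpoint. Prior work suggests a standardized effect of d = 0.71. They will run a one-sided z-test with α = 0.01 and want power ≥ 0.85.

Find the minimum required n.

n = 23

For power 0.85 need Φ(δ − z_{0.01}) = 0.85, so δ = z_{0.01} + z_{0.15} = 2.326 + 1.036 = 3.363.
δ = d·√n ⇒ n = (δ/d)² = (3.363 / 0.71)² = 22.43.
Rounding up, n = 23.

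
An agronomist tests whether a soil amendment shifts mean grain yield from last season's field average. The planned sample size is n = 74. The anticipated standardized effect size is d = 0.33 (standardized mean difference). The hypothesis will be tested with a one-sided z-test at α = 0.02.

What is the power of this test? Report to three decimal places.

Noncentrality parameter: δ = d·√n = 0.33 × √74 = 2.8388
Critical value for a one-sided test at α = 0.02: z_α = 2.054.
Power = P(Z > 2.054 − δ) = Φ(0.785) = 0.7838.

Power ≈ 0.784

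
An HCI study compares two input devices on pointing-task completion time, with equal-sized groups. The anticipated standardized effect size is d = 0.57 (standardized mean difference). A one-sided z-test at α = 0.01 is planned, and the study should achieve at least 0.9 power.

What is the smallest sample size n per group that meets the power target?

n = 81 per group

Set Φ(δ − 2.326) = 0.9; then δ − 2.326 = Φ⁻¹(0.9) = 1.282, giving δ = 3.608.
δ = d·√(n/2) ⇒ n = 2(δ/d)² = 2 × (3.608 / 0.57)² = 80.13.
Rounding up, n = 81 per group.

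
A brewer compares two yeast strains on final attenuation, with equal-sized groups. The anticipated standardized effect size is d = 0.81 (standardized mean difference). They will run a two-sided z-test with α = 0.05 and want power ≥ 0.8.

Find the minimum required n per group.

n = 24 per group

For power 0.8 need Φ(δ − z_{0.025}) = 0.8, so δ = z_{0.025} + z_{0.20} = 1.960 + 0.842 = 2.802.
(The Φ(−δ − z_{α/2}) term is vanishingly small for δ > 0 and is dropped in the standard sample-size formula.)
δ = d·√(n/2) ⇒ n = 2(δ/d)² = 2 × (2.802 / 0.81)² = 23.93.
Round up to the next whole unit.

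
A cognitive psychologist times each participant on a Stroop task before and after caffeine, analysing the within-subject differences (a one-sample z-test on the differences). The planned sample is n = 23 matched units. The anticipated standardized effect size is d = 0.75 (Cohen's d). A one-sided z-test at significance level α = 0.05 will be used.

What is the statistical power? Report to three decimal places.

Power ≈ 0.975

Noncentrality parameter: δ = d·√n = 0.75 × √23 = 3.5969
One-sided α = 0.05 → critical value z_{0.05} = 1.645.
Power = Φ(δ − 1.645) = Φ(1.952) = 0.9745.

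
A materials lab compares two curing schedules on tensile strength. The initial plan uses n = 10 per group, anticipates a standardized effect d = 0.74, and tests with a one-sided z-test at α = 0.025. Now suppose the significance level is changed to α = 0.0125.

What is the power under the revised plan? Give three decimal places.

δ = d·√(n/2) = 0.74 × √(10/2) = 1.6547 (unchanged). New critical value: z_{0.0125} = 2.241.
Revised power = P(Z > 2.241 − δ) = Φ(-0.587) = 0.2787.

Power ≈ 0.279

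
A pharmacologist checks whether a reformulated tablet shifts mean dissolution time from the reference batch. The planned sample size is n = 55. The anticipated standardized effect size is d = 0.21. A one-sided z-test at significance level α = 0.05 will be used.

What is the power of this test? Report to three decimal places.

Power ≈ 0.465

Noncentrality parameter: δ = d·√n = 0.21 × √55 = 1.5574
One-sided α = 0.05 → critical value z_{0.05} = 1.645.
Power = Φ(δ − 1.645) = Φ(-0.087) = 0.4652.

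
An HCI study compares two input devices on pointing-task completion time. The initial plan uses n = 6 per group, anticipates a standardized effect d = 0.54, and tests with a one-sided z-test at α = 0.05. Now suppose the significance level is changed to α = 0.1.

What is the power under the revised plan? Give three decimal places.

Power ≈ 0.365

δ = d·√(n/2) = 0.54 × √(6/2) = 0.9353 (unchanged). New critical value: z_{0.1} = 1.282.
Revised power = P(Z > 1.282 − δ) = Φ(-0.346) = 0.3646.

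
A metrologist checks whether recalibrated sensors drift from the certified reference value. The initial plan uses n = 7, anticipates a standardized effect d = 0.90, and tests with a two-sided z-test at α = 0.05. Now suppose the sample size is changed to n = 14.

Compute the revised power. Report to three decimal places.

With n = 14: δ = d·√n = 0.90 × √14 = 3.3675. Critical value z_{0.025} = 1.960.
Revised power = Φ(δ − 1.960) + Φ(−δ − 1.960) = Φ(1.408) + Φ(-5.327) = 0.9204 + 0.0000 = 0.9204.

Power ≈ 0.920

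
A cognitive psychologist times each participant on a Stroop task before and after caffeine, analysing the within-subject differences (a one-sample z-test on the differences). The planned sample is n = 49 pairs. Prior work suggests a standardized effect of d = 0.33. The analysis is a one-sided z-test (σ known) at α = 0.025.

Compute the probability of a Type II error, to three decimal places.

Noncentrality parameter: δ = d·√n = 0.33 × √49 = 2.3100
Critical value for a one-sided test at α = 0.025: z_α = 1.960.
Power = Φ(δ − 1.960) = Φ(0.350) = 0.6368.
Type II error: β = 1 − power = 1 − 0.6368 = 0.3632.

β ≈ 0.363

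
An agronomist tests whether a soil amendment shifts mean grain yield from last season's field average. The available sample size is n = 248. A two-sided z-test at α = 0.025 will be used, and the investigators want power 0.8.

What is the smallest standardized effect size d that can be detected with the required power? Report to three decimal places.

Required noncentrality: δ = z_{0.0125} + z_{0.20} = 2.241 + 0.842 = 3.083.
(Lower-tail contribution to power is negligible for δ > 0.)
δ = d·√n ⇒ d = δ/√n = 3.083/√248 = 0.1958.

d ≈ 0.196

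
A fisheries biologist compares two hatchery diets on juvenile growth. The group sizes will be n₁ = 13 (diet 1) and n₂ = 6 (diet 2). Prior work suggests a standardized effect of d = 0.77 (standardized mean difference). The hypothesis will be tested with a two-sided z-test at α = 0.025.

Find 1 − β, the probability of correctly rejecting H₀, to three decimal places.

Power ≈ 0.248

Noncentrality parameter: δ = d / √(1/n₁ + 1/n₂) = 0.77 / √(1/13 + 1/6) = 1.5601
Critical value for a two-sided test at α = 0.025: z_{α/2} = 2.241.
Power = Φ(δ − 2.241) + Φ(−δ − 2.241) = Φ(-0.681) + Φ(-3.802) = 0.2478 + 0.0001 = 0.2479.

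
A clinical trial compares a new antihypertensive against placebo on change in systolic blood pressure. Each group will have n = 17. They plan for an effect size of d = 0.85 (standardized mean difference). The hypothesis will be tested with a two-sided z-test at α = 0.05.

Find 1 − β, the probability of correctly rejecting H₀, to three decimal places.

Power ≈ 0.698

Noncentrality parameter: δ = d·√(n/2) = 0.85 × √(17/2) = 2.4782
Critical value for a two-sided test at α = 0.05: z_{α/2} = 1.960.
Power = Φ(δ − 1.960) + Φ(−δ − 1.960) = Φ(0.518) + Φ(-4.438) = 0.6978 + 0.0000 = 0.6978.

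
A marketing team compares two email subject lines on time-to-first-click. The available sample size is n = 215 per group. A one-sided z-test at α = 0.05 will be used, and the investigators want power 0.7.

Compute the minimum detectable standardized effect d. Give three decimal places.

d ≈ 0.209

Required noncentrality: δ = z_{0.05} + z_{0.30} = 1.645 + 0.524 = 2.169.
δ = d·√(n/2) ⇒ d = δ/√(n/2) = 2.169/√(215/2) = 0.2092.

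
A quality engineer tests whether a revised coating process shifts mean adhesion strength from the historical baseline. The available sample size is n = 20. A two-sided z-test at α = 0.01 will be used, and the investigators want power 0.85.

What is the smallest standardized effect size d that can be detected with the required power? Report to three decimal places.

Need Φ(δ − 2.576) = 0.85, so δ = 2.576 + 1.036 = 3.612.
(Lower-tail contribution to power is negligible for δ > 0.)
δ = d·√n ⇒ d = δ/√n = 3.612/√20 = 0.8077.

d ≈ 0.808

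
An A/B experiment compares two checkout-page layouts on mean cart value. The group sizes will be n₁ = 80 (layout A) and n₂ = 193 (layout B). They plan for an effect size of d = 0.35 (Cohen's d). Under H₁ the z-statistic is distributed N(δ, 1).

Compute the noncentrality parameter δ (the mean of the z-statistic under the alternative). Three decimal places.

δ = d / √(1/n₁ + 1/n₂) = 0.35 / √(1/80 + 1/193) = 2.6321

δ ≈ 2.632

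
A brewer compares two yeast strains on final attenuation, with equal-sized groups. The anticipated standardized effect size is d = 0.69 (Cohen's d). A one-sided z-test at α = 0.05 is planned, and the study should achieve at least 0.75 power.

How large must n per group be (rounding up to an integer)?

n = 23 per group

For power 0.75 need Φ(δ − z_{0.05}) = 0.75, so δ = z_{0.05} + z_{0.25} = 1.645 + 0.674 = 2.319.
δ = d·√(n/2) ⇒ n = 2(δ/d)² = 2 × (2.319 / 0.69)² = 22.60.
Round up to the next whole unit.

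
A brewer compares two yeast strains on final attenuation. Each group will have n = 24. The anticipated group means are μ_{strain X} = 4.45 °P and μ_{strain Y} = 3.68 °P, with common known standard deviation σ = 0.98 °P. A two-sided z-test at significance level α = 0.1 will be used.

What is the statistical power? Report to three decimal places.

Power ≈ 0.859

Standardized effect: d = |μ_{strain X} − μ_{strain Y}| / σ = |4.45 − 3.68| / 0.98 = 0.7857
Noncentrality parameter: δ = d·√(n/2) = 0.7857 × √(24/2) = 2.7218
Two-sided α = 0.1 → critical value z_{0.05} = 1.645.
Power = Φ(δ − 1.645) + Φ(−δ − 1.645) = Φ(1.077) + Φ(-4.367) = 0.8592 + 0.0000 = 0.8593.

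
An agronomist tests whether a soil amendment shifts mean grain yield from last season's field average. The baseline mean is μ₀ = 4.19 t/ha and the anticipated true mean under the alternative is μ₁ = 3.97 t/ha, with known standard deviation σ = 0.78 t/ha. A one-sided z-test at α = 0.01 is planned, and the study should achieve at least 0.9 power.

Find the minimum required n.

Standardized effect: d = |μ₁ − μ₀| / σ = |3.97 − 4.19| / 0.78 = 0.2821
Set Φ(δ − 2.326) = 0.9; then δ − 2.326 = Φ⁻¹(0.9) = 1.282, giving δ = 3.608.
δ = d·√n ⇒ n = (δ/d)² = (3.608 / 0.2821)² = 163.63.
Rounding up, n = 164.

n = 164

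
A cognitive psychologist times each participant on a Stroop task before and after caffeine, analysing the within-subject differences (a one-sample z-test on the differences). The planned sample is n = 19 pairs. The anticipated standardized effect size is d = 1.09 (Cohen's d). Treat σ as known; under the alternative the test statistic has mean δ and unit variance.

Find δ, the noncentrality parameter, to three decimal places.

δ = d·√n = 1.09 × √19 = 4.7512

δ ≈ 4.751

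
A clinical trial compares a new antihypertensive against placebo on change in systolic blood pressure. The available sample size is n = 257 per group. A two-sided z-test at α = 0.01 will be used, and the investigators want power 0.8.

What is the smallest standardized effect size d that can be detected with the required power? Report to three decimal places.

Required noncentrality: δ = z_{0.005} + z_{0.20} = 2.576 + 0.842 = 3.417.
(The second rejection-region term Φ(−δ − z_{α/2}) is negligible and dropped.)
δ = d·√(n/2) ⇒ d = δ/√(n/2) = 3.417/√(257/2) = 0.3015.

d ≈ 0.301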